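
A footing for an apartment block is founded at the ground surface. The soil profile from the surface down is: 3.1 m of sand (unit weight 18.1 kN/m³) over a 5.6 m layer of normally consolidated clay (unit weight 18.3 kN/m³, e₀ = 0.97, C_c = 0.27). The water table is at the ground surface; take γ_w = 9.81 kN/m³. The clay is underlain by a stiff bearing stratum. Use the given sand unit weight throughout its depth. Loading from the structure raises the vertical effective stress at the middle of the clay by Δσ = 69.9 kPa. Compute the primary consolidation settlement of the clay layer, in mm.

Mid-depth of clay below the ground surface: z = 3.1 + 5.6/2 = 5.9 m.
Total vertical stress at mid-clay: σ_v = 18.1×3.1 + 18.3×2.8 = 107.35 kPa.
Pore pressure: u = 9.81×(5.9 − 0) = 57.879 kPa.
Initial effective stress: σ'_0 = σ_v − u = 107.35 − 57.879 = 49.471 kPa.
Final effective stress: σ'_f = σ'_0 + Δσ = 49.471 + 69.9 = 119.37 kPa.
Normally consolidated clay, so the full stress increment lies on the virgin compression line:
S_c = C_c·H/(1+e₀)·log₁₀(σ'_f/σ'_0) = 0.27×5.6/(1+0.97)×log₁₀(119.37/49.471)
    = 0.76751 × 0.38254 = 0.2936 m

S_c ≈ 294 mm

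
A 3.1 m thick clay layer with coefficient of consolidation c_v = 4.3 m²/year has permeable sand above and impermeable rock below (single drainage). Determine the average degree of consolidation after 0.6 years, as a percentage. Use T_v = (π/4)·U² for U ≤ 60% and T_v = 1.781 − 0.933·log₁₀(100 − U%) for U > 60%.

Drainage path length: H_d = H = 3.1 m (single drainage).
T_v = c_v·t/H_d² = 4.3×0.6/3.1² = 0.26847.
T_v = 0.26847 corresponds to the U ≤ 60% branch:
U = √(4T_v/π) = 0.5847

U ≈ 58.5 %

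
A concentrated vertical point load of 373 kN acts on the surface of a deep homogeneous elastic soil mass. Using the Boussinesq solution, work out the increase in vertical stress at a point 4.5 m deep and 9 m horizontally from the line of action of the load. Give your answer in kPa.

Boussinesq vertical stress below a point load on an elastic half-space:
Δσ_z = 3P/(2πz²) · [1 + (r/z)²]^(−5/2)
r/z = 9/4.5 = 2; [1+(r/z)²]^(−5/2) = 0.017889.
Δσ_z = 3×373/(2π×4.5²) × 0.017889 = 8.7948 × 0.017889 = 0.1573 kPa

Δσ_z ≈ 0.157 kPa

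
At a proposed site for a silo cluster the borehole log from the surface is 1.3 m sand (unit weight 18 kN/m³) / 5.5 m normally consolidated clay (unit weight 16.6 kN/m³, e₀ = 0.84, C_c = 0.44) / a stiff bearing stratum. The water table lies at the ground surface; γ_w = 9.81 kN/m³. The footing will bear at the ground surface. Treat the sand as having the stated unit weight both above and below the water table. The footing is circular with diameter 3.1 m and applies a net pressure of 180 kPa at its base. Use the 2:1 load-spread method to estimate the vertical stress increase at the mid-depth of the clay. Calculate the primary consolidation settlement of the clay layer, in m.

Mid-depth of clay below the ground surface: z = 1.3 + 5.5/2 = 4.05 m.
Total vertical stress at mid-clay: σ_v = 18×1.3 + 16.6×2.75 = 69.05 kPa.
Pore pressure: u = 9.81×(4.05 − 0) = 39.73 kPa.
Initial effective stress: σ'_0 = σ_v − u = 69.05 − 39.73 = 29.32 kPa.
Stress increase at mid-clay by the 2:1 spreading method:
Δσ ≈ qD²/(D+z)² = 180×3.1²/(3.1+4.05)² = 33.836 kPa
Final effective stress: σ'_f = σ'_0 + Δσ = 29.32 + 33.836 = 63.156 kPa.
Normally consolidated clay, so the full stress increment lies on the virgin compression line:
S_c = C_c·H/(1+e₀)·log₁₀(σ'_f/σ'_0) = 0.44×5.5/(1+0.84)×log₁₀(63.156/29.32)
    = 1.3152 × 0.33325 = 0.4383 m

S_c ≈ 0.438 m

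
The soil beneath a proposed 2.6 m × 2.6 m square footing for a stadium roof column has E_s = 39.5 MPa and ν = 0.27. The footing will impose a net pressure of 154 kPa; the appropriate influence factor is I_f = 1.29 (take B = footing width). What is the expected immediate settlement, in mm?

S_e ≈ 12.1 mm

Immediate (elastic) settlement: S_e = q·B·(1−ν²)/E_s · I_f.
E_s = 39.5 MPa = 39500 kPa.
S_e = 154 × 2.6 × (1 − 0.27²) / 39500 × 1.29
    = 154 × 2.6 × 0.9271 / 39500 × 1.29
    = 0.01212 m = 12.12 mm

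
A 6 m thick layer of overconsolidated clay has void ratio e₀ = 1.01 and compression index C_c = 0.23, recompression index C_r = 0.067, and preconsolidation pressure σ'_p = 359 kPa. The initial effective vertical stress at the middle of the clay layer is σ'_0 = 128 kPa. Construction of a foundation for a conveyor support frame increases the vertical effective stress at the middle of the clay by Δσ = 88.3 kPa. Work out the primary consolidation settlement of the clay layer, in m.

Final effective stress: σ'_f = 128 + 88.3 = 216.3 kPa.
σ'_f = 216.3 ≤ σ'_p = 359 kPa, so the clay remains overconsolidated and only the recompression index applies:
S_c = C_r·H/(1+e₀)·log₁₀(σ'_f/σ'_0) = 0.067×6/2.01×log₁₀(216.3/128)
    = 0.2 × 0.22785 = 0.04557 m

S_c ≈ 0.0456 m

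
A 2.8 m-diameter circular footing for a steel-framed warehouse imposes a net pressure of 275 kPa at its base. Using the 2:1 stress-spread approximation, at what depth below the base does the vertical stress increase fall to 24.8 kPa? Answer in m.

z ≈ 6.52 m

2:1 spreading — at depth z the loaded area has grown by z in each plan dimension:
qD²/(D+z)² = Δσ_z ⇒ z = D(√(q/Δσ_z) − 1) = 2.8×(√(275/24.8) − 1) = 6.524 m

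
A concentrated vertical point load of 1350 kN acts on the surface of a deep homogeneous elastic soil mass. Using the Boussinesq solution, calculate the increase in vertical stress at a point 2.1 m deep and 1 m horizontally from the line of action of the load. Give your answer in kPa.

Δσ_z ≈ 87.7 kPa

Boussinesq vertical stress below a point load on an elastic half-space:
Δσ_z = 3P/(2πz²) · [1 + (r/z)²]^(−5/2)
r/z = 1/2.1 = 0.47619; [1+(r/z)²]^(−5/2) = 0.59993.
Δσ_z = 3×1350/(2π×2.1²) × 0.59993 = 146.16 × 0.59993 = 87.69 kPa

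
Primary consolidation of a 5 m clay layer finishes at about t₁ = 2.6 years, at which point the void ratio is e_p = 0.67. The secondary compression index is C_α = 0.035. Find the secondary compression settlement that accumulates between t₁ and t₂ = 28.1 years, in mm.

S_s ≈ 108 mm

Secondary compression: S_s = C_α·H/(1+e_p)·log₁₀(t₂/t₁)
S_s = 0.035×5/(1+0.67)×log₁₀(28.1/2.6)
    = 0.1048 × 1.034 = 0.1083 m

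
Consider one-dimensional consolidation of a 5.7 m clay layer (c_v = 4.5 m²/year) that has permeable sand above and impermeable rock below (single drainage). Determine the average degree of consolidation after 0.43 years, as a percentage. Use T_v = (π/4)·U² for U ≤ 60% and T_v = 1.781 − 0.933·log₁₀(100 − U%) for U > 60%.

Drainage path length: H_d = H = 5.7 m (single drainage).
T_v = c_v·t/H_d² = 4.5×0.43/5.7² = 0.059557.
T_v = 0.059557 corresponds to the U ≤ 60% branch:
U = √(4T_v/π) = 0.2754

U ≈ 27.5 %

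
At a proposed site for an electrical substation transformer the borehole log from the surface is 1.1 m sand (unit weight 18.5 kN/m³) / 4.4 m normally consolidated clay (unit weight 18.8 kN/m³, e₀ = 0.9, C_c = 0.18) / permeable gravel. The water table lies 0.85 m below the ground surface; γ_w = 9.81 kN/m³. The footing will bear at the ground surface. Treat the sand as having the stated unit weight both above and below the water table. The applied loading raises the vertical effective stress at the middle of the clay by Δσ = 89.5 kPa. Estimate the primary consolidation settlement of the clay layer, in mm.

Mid-depth of clay below the ground surface: z = 1.1 + 4.4/2 = 3.3 m.
Total vertical stress at mid-clay: σ_v = 18.5×1.1 + 18.8×2.2 = 61.71 kPa.
Pore pressure: u = 9.81×(3.3 − 0.85) = 24.035 kPa.
Initial effective stress: σ'_0 = σ_v − u = 61.71 − 24.035 = 37.675 kPa.
Final effective stress: σ'_f = σ'_0 + Δσ = 37.675 + 89.5 = 127.17 kPa.
Normally consolidated clay, so the full stress increment lies on the virgin compression line:
S_c = C_c·H/(1+e₀)·log₁₀(σ'_f/σ'_0) = 0.18×4.4/(1+0.9)×log₁₀(127.17/37.675)
    = 0.41684 × 0.52833 = 0.2202 m

S_c ≈ 220 mm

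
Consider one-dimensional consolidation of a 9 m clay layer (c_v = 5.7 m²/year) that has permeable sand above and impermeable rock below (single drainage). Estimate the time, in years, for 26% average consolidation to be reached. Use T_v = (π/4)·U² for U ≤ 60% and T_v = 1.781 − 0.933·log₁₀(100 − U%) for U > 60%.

Drainage path length: H_d = H = 9 m (single drainage).
U ≤ 60%: T_v = (π/4)·U² = (π/4)×0.26² = 0.053093.
t = T_v·H_d²/c_v = 0.053093×9²/5.7 = 0.7545 years.

t ≈ 0.754 years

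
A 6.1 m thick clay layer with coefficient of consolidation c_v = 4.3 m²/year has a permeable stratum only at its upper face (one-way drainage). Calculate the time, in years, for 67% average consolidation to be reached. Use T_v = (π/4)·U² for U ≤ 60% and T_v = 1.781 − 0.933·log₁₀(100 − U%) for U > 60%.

t ≈ 3.15 years

Drainage path length: H_d = H = 6.1 m (single drainage).
U > 60%: T_v = 1.781 − 0.933·log₁₀(100 − 67) = 0.36423.
t = T_v·H_d²/c_v = 0.36423×6.1²/4.3 = 3.152 years.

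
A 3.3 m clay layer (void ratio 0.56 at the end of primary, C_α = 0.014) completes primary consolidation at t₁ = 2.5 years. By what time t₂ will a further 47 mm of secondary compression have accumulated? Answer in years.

t₂ ≈ 96.6 years

S_s = C_α·H/(1+e_p)·log₁₀(t₂/t₁) ⇒ log₁₀(t₂/t₁) = S_s·(1+e_p)/(C_α·H).
log₁₀(t₂/t₁) = 0.047 × (1+0.56) / (0.014×3.3) = 1.587
t₂ = t₁ × 10^1.587 = 2.5 × 38.64 = 96.59 years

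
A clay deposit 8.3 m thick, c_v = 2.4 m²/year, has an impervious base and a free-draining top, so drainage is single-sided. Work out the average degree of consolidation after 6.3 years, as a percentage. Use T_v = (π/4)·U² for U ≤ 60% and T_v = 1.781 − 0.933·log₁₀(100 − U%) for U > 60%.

Drainage path length: H_d = H = 8.3 m (single drainage).
T_v = c_v·t/H_d² = 2.4×6.3/8.3² = 0.21948.
T_v = 0.21948 corresponds to the U ≤ 60% branch:
U = √(4T_v/π) = 0.5286

U ≈ 52.9 %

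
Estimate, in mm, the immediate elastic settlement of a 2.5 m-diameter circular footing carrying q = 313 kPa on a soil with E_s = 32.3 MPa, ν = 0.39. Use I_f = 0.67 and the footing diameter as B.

S_e ≈ 13.8 mm

Immediate (elastic) settlement: S_e = q·B·(1−ν²)/E_s · I_f.
E_s = 32.3 MPa = 32300 kPa.
S_e = 313 × 2.5 × (1 − 0.39²) / 32300 × 0.67
    = 313 × 2.5 × 0.8479 / 32300 × 0.67
    = 0.01376 m = 13.76 mm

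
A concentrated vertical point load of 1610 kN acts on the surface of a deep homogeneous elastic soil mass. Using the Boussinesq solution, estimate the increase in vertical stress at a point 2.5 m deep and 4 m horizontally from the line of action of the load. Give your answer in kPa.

Δσ_z ≈ 5.14 kPa

Boussinesq vertical stress below a point load on an elastic half-space:
Δσ_z = 3P/(2πz²) · [1 + (r/z)²]^(−5/2)
r/z = 4/2.5 = 1.6; [1+(r/z)²]^(−5/2) = 0.041819.
Δσ_z = 3×1610/(2π×2.5²) × 0.041819 = 122.99 × 0.041819 = 5.143 kPa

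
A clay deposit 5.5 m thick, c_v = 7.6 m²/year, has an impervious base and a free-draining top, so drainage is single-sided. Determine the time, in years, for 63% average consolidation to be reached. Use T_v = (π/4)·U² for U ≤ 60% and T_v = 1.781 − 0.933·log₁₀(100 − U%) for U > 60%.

t ≈ 1.27 years

Drainage path length: H_d = H = 5.5 m (single drainage).
U > 60%: T_v = 1.781 − 0.933·log₁₀(100 − 63) = 0.31787.
t = T_v·H_d²/c_v = 0.31787×5.5²/7.6 = 1.265 years.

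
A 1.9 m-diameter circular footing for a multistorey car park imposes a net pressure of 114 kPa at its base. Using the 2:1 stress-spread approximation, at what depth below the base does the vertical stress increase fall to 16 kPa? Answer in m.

2:1 spreading — at depth z the loaded area has grown by z in each plan dimension:
qD²/(D+z)² = Δσ_z ⇒ z = D(√(q/Δσ_z) − 1) = 1.9×(√(114/16) − 1) = 3.172 m

z ≈ 3.17 m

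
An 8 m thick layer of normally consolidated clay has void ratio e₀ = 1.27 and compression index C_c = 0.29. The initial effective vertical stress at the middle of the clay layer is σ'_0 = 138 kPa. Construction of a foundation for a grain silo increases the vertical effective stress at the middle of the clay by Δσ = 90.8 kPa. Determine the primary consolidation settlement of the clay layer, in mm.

S_c ≈ 224 mm

Final effective stress: σ'_f = σ'_0 + Δσ = 138 + 90.8 = 228.8 kPa.
Normally consolidated clay, so the full stress increment lies on the virgin compression line:
S_c = C_c·H/(1+e₀)·log₁₀(σ'_f/σ'_0) = 0.29×8/(1+1.27)×log₁₀(228.8/138)
    = 1.022 × 0.21958 = 0.2244 m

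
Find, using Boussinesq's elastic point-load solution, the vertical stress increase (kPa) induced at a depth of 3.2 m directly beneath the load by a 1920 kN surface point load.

Boussinesq vertical stress below a point load on an elastic half-space:
Δσ_z = 3P/(2πz²) · [1 + (r/z)²]^(−5/2)
r/z = 0/3.2 = 0; [1+(r/z)²]^(−5/2) = 1.
Δσ_z = 3×1920/(2π×3.2²) × 1 = 89.525 × 1 = 89.53 kPa

Δσ_z ≈ 89.5 kPa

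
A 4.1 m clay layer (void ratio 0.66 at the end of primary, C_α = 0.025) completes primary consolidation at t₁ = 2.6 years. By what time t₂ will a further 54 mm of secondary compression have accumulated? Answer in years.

S_s = C_α·H/(1+e_p)·log₁₀(t₂/t₁) ⇒ log₁₀(t₂/t₁) = S_s·(1+e_p)/(C_α·H).
log₁₀(t₂/t₁) = 0.054 × (1+0.66) / (0.025×4.1) = 0.8745
t₂ = t₁ × 10^0.8745 = 2.6 × 7.491 = 19.48 years

t₂ ≈ 19.5 years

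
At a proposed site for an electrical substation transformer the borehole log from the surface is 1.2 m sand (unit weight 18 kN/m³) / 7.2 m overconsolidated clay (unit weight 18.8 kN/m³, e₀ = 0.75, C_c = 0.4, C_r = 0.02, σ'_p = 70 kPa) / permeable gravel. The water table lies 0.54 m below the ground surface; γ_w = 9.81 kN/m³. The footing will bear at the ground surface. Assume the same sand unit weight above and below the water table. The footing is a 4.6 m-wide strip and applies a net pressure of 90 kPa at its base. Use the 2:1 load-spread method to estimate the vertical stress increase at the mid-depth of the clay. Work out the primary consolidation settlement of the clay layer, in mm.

S_c ≈ 206 mm

Mid-depth of clay below the ground surface: z = 1.2 + 7.2/2 = 4.8 m.
Total vertical stress at mid-clay: σ_v = 18×1.2 + 18.8×3.6 = 89.28 kPa.
Pore pressure: u = 9.81×(4.8 − 0.54) = 41.791 kPa.
Initial effective stress: σ'_0 = σ_v − u = 89.28 − 41.791 = 47.489 kPa.
Stress increase at mid-clay by the 2:1 spreading method:
Δσ = qB/(B+z) = 90×4.6/(4.6+4.8) = 44.043 kPa
Final effective stress: σ'_f = 47.489 + 44.043 = 91.532 kPa.
σ'_f = 91.532 > σ'_p = 70 kPa, so the stress path crosses the preconsolidation pressure — recompression up to σ'_p, then virgin compression beyond:
S_c = H/(1+e₀)·[C_r·log₁₀(σ'_p/σ'_0) + C_c·log₁₀(σ'_f/σ'_p)]
    = 7.2/1.75 × [0.02×log₁₀(70/47.489) + 0.4×log₁₀(91.532/70)]
    = 4.1143 × [0.0033701 + 0.04659] = 0.2056 m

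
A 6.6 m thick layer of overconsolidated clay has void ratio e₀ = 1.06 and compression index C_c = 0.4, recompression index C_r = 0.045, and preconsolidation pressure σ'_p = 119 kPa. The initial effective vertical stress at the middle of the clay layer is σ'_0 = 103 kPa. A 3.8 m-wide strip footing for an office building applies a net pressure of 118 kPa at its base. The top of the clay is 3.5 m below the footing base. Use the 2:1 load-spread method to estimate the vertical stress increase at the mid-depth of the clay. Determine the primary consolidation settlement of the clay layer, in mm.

S_c ≈ 120 mm

Mid-depth of clay below the footing base: z = 3.5 + 6.6/2 = 6.8 m.
Stress increase at mid-clay by the 2:1 spreading method:
Δσ = qB/(B+z) = 118×3.8/(3.8+6.8) = 42.302 kPa
Final effective stress: σ'_f = 103 + 42.302 = 145.3 kPa.
σ'_f = 145.3 > σ'_p = 119 kPa, so the stress path crosses the preconsolidation pressure — recompression up to σ'_p, then virgin compression beyond:
S_c = H/(1+e₀)·[C_r·log₁₀(σ'_p/σ'_0) + C_c·log₁₀(σ'_f/σ'_p)]
    = 6.6/2.06 × [0.045×log₁₀(119/103) + 0.4×log₁₀(145.3/119)]
    = 3.2039 × [0.0028219 + 0.034687] = 0.1202 m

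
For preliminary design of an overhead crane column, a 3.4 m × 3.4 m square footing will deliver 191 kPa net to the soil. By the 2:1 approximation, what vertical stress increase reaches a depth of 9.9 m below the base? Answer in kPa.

Δσ_z ≈ 12.5 kPa

By the 2:1 method the load spreads at 1 horizontal : 2 vertical, so at depth z the loaded area has grown by z in each plan dimension:
Δσ = qBL/((B+z)(L+z)) = 191×3.4×3.4/((3.4+9.9)(3.4+9.9)) = 12.482 kPa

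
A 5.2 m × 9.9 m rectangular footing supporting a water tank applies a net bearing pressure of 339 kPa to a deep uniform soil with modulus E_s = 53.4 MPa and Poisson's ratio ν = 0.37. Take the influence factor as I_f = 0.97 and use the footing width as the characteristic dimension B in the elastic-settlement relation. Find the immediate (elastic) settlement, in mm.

S_e ≈ 27.6 mm

Immediate (elastic) settlement: S_e = q·B·(1−ν²)/E_s · I_f.
E_s = 53.4 MPa = 53400 kPa.
S_e = 339 × 5.2 × (1 − 0.37²) / 53400 × 0.97
    = 339 × 5.2 × 0.8631 / 53400 × 0.97
    = 0.02764 m = 27.64 mm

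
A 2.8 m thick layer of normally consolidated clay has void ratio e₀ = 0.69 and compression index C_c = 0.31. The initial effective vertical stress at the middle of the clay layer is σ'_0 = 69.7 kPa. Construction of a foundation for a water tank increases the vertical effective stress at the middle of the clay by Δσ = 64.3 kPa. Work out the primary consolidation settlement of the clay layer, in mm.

S_c ≈ 146 mm

Final effective stress: σ'_f = σ'_0 + Δσ = 69.7 + 64.3 = 134 kPa.
Normally consolidated clay, so the full stress increment lies on the virgin compression line:
S_c = C_c·H/(1+e₀)·log₁₀(σ'_f/σ'_0) = 0.31×2.8/(1+0.69)×log₁₀(134/69.7)
    = 0.51361 × 0.28387 = 0.1458 m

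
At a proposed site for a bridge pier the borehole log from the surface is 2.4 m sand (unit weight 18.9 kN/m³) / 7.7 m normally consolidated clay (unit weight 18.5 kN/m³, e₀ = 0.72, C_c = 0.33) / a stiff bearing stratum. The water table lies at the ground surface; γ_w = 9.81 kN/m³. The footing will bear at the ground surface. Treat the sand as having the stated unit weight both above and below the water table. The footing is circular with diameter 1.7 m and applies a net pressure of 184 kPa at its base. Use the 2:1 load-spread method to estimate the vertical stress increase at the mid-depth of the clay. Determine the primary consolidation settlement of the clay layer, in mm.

Mid-depth of clay below the ground surface: z = 2.4 + 7.7/2 = 6.25 m.
Total vertical stress at mid-clay: σ_v = 18.9×2.4 + 18.5×3.85 = 116.59 kPa.
Pore pressure: u = 9.81×(6.25 − 0) = 61.312 kPa.
Initial effective stress: σ'_0 = σ_v − u = 116.59 − 61.312 = 55.278 kPa.
Stress increase at mid-clay by the 2:1 spreading method:
Δσ ≈ qD²/(D+z)² = 184×1.7²/(1.7+6.25)² = 8.4136 kPa
Final effective stress: σ'_f = σ'_0 + Δσ = 55.278 + 8.4136 = 63.692 kPa.
Normally consolidated clay, so the full stress increment lies on the virgin compression line:
S_c = C_c·H/(1+e₀)·log₁₀(σ'_f/σ'_0) = 0.33×7.7/(1+0.72)×log₁₀(63.692/55.278)
    = 1.4773 × 0.061533 = 0.0909 m

S_c ≈ 90.9 mm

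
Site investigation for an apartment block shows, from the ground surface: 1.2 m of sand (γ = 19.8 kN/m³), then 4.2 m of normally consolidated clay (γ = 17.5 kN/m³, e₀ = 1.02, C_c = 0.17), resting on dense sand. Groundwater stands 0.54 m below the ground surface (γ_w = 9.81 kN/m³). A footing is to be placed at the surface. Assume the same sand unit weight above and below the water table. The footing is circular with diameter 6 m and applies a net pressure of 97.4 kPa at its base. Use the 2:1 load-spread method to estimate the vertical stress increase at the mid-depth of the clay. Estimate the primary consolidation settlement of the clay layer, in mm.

S_c ≈ 122 mm

Mid-depth of clay below the ground surface: z = 1.2 + 4.2/2 = 3.3 m.
Total vertical stress at mid-clay: σ_v = 19.8×1.2 + 17.5×2.1 = 60.51 kPa.
Pore pressure: u = 9.81×(3.3 − 0.54) = 27.076 kPa.
Initial effective stress: σ'_0 = σ_v − u = 60.51 − 27.076 = 33.434 kPa.
Stress increase at mid-clay by the 2:1 spreading method:
Δσ ≈ qD²/(D+z)² = 97.4×6²/(6+3.3)² = 40.541 kPa
Final effective stress: σ'_f = σ'_0 + Δσ = 33.434 + 40.541 = 73.975 kPa.
Normally consolidated clay, so the full stress increment lies on the virgin compression line:
S_c = C_c·H/(1+e₀)·log₁₀(σ'_f/σ'_0) = 0.17×4.2/(1+1.02)×log₁₀(73.975/33.434)
    = 0.35347 × 0.3449 = 0.1219 m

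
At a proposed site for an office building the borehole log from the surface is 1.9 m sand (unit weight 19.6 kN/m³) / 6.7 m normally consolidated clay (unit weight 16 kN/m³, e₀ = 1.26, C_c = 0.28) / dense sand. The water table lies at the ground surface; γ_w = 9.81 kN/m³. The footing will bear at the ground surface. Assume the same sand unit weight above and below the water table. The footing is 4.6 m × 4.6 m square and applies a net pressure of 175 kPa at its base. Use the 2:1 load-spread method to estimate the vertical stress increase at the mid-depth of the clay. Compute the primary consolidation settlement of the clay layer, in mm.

Mid-depth of clay below the ground surface: z = 1.9 + 6.7/2 = 5.25 m.
Total vertical stress at mid-clay: σ_v = 19.6×1.9 + 16×3.35 = 90.84 kPa.
Pore pressure: u = 9.81×(5.25 − 0) = 51.503 kPa.
Initial effective stress: σ'_0 = σ_v − u = 90.84 − 51.503 = 39.337 kPa.
Stress increase at mid-clay by the 2:1 spreading method:
Δσ = qBL/((B+z)(L+z)) = 175×4.6×4.6/((4.6+5.25)(4.6+5.25)) = 38.166 kPa
Final effective stress: σ'_f = σ'_0 + Δσ = 39.337 + 38.166 = 77.503 kPa.
Normally consolidated clay, so the full stress increment lies on the virgin compression line:
S_c = C_c·H/(1+e₀)·log₁₀(σ'_f/σ'_0) = 0.28×6.7/(1+1.26)×log₁₀(77.503/39.337)
    = 0.83009 × 0.29452 = 0.2445 m

S_c ≈ 244 mm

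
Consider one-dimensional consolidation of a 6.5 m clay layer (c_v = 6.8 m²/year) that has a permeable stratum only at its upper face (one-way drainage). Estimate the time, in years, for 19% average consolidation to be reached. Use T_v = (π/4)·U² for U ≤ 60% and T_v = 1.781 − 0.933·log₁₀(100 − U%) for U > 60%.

Drainage path length: H_d = H = 6.5 m (single drainage).
U ≤ 60%: T_v = (π/4)·U² = (π/4)×0.19² = 0.028353.
t = T_v·H_d²/c_v = 0.028353×6.5²/6.8 = 0.1762 years.

t ≈ 0.176 years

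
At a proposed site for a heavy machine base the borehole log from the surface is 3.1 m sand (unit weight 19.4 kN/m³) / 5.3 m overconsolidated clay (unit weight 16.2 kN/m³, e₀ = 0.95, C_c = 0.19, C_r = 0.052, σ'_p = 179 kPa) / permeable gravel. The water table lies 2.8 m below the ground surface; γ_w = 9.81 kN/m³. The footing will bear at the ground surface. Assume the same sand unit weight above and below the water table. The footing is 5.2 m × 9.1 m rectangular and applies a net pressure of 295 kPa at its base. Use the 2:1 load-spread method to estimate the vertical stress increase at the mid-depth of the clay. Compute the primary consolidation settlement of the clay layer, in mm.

S_c ≈ 47.2 mm

Mid-depth of clay below the ground surface: z = 3.1 + 5.3/2 = 5.75 m.
Total vertical stress at mid-clay: σ_v = 19.4×3.1 + 16.2×2.65 = 103.07 kPa.
Pore pressure: u = 9.81×(5.75 − 2.8) = 28.94 kPa.
Initial effective stress: σ'_0 = σ_v − u = 103.07 − 28.94 = 74.13 kPa.
Stress increase at mid-clay by the 2:1 spreading method:
Δσ = qBL/((B+z)(L+z)) = 295×5.2×9.1/((5.2+5.75)(9.1+5.75)) = 85.847 kPa
Final effective stress: σ'_f = 74.13 + 85.847 = 159.98 kPa.
σ'_f = 159.98 ≤ σ'_p = 179 kPa, so the clay remains overconsolidated and only the recompression index applies:
S_c = C_r·H/(1+e₀)·log₁₀(σ'_f/σ'_0) = 0.052×5.3/1.95×log₁₀(159.98/74.13)
    = 0.14133 × 0.33407 = 0.04721 m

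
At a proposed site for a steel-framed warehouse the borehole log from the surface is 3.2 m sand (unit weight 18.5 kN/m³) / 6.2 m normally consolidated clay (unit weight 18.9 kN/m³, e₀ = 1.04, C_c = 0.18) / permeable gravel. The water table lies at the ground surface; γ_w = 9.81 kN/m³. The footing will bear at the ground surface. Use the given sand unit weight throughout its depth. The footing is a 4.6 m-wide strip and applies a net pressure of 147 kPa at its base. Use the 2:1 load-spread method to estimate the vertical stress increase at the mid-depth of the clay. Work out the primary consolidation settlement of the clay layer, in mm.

S_c ≈ 177 mm

Mid-depth of clay below the ground surface: z = 3.2 + 6.2/2 = 6.3 m.
Total vertical stress at mid-clay: σ_v = 18.5×3.2 + 18.9×3.1 = 117.79 kPa.
Pore pressure: u = 9.81×(6.3 − 0) = 61.803 kPa.
Initial effective stress: σ'_0 = σ_v − u = 117.79 − 61.803 = 55.987 kPa.
Stress increase at mid-clay by the 2:1 spreading method:
Δσ = qB/(B+z) = 147×4.6/(4.6+6.3) = 62.037 kPa
Final effective stress: σ'_f = σ'_0 + Δσ = 55.987 + 62.037 = 118.02 kPa.
Normally consolidated clay, so the full stress increment lies on the virgin compression line:
S_c = C_c·H/(1+e₀)·log₁₀(σ'_f/σ'_0) = 0.18×6.2/(1+1.04)×log₁₀(118.02/55.987)
    = 0.54706 × 0.32387 = 0.1772 m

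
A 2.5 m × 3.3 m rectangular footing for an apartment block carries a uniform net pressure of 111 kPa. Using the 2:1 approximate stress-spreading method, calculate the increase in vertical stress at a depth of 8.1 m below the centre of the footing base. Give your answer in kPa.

Δσ_z ≈ 7.58 kPa

By the 2:1 method the load spreads at 1 horizontal : 2 vertical, so at depth z the loaded area has grown by z in each plan dimension:
Δσ = qBL/((B+z)(L+z)) = 111×2.5×3.3/((2.5+8.1)(3.3+8.1)) = 7.5782 kPa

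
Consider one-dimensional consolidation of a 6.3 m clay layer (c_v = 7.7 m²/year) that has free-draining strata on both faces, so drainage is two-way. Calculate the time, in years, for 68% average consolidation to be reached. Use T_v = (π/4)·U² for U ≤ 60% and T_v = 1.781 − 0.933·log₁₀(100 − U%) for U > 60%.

Drainage path length: H_d = H/2 = 3.15 m (double drainage).
U > 60%: T_v = 1.781 − 0.933·log₁₀(100 − 68) = 0.3767.
t = T_v·H_d²/c_v = 0.3767×3.15²/7.7 = 0.4854 years.

t ≈ 0.485 years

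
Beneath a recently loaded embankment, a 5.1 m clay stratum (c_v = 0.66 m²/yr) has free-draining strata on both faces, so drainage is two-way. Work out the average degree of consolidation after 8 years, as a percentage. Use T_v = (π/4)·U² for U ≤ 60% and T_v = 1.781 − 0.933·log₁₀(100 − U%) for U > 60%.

U ≈ 89.1 %

Drainage path length: H_d = H/2 = 2.55 m (double drainage).
T_v = c_v·t/H_d² = 0.66×8/2.55² = 0.812.
T_v = 0.812 corresponds to the U > 60% branch:
U = 1 − 10^((1.781 − T_v)/0.933)/100 = 0.8907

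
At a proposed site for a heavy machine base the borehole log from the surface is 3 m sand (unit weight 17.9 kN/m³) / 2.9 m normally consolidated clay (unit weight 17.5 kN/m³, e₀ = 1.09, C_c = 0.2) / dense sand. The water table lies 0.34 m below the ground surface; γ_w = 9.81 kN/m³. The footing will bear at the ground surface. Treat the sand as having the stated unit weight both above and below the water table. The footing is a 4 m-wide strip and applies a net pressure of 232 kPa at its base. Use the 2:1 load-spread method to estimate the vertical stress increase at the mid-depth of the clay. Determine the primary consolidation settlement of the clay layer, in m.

Mid-depth of clay below the ground surface: z = 3 + 2.9/2 = 4.45 m.
Total vertical stress at mid-clay: σ_v = 17.9×3 + 17.5×1.45 = 79.075 kPa.
Pore pressure: u = 9.81×(4.45 − 0.34) = 40.319 kPa.
Initial effective stress: σ'_0 = σ_v − u = 79.075 − 40.319 = 38.756 kPa.
Stress increase at mid-clay by the 2:1 spreading method:
Δσ = qB/(B+z) = 232×4/(4+4.45) = 109.82 kPa
Final effective stress: σ'_f = σ'_0 + Δσ = 38.756 + 109.82 = 148.58 kPa.
Normally consolidated clay, so the full stress increment lies on the virgin compression line:
S_c = C_c·H/(1+e₀)·log₁₀(σ'_f/σ'_0) = 0.2×2.9/(1+1.09)×log₁₀(148.58/38.756)
    = 0.27751 × 0.58362 = 0.162 m

S_c ≈ 0.162 m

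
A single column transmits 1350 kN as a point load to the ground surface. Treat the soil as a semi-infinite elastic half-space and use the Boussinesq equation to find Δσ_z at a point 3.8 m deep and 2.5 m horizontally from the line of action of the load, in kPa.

Δσ_z ≈ 18.2 kPa

Boussinesq vertical stress below a point load on an elastic half-space:
Δσ_z = 3P/(2πz²) · [1 + (r/z)²]^(−5/2)
r/z = 2.5/3.8 = 0.65789; [1+(r/z)²]^(−5/2) = 0.40693.
Δσ_z = 3×1350/(2π×3.8²) × 0.40693 = 44.638 × 0.40693 = 18.16 kPa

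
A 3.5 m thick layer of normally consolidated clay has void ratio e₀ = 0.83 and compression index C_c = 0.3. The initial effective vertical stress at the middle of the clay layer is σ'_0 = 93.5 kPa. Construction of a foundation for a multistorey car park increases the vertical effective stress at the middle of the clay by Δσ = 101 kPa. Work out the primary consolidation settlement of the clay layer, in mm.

S_c ≈ 183 mm

Final effective stress: σ'_f = σ'_0 + Δσ = 93.5 + 101 = 194.5 kPa.
Normally consolidated clay, so the full stress increment lies on the virgin compression line:
S_c = C_c·H/(1+e₀)·log₁₀(σ'_f/σ'_0) = 0.3×3.5/(1+0.83)×log₁₀(194.5/93.5)
    = 0.57377 × 0.31811 = 0.1825 m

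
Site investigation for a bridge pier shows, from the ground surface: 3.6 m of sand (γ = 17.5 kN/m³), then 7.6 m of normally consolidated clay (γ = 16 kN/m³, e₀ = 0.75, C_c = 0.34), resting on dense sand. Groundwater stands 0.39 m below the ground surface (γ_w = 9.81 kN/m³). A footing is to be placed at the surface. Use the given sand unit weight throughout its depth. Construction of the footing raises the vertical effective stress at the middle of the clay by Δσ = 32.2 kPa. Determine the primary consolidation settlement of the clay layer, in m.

Mid-depth of clay below the ground surface: z = 3.6 + 7.6/2 = 7.4 m.
Total vertical stress at mid-clay: σ_v = 17.5×3.6 + 16×3.8 = 123.8 kPa.
Pore pressure: u = 9.81×(7.4 − 0.39) = 68.768 kPa.
Initial effective stress: σ'_0 = σ_v − u = 123.8 − 68.768 = 55.032 kPa.
Final effective stress: σ'_f = σ'_0 + Δσ = 55.032 + 32.2 = 87.232 kPa.
Normally consolidated clay, so the full stress increment lies on the virgin compression line:
S_c = C_c·H/(1+e₀)·log₁₀(σ'_f/σ'_0) = 0.34×7.6/(1+0.75)×log₁₀(87.232/55.032)
    = 1.4766 × 0.20006 = 0.2954 m

S_c ≈ 0.295 m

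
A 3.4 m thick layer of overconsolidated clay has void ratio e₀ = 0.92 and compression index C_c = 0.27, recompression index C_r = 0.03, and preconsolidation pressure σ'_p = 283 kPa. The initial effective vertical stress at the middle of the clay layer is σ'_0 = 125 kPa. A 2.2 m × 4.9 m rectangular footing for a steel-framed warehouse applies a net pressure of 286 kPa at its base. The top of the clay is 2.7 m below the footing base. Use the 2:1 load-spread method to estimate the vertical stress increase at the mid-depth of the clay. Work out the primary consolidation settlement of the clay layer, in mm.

Mid-depth of clay below the footing base: z = 2.7 + 3.4/2 = 4.4 m.
Stress increase at mid-clay by the 2:1 spreading method:
Δσ = qBL/((B+z)(L+z)) = 286×2.2×4.9/((2.2+4.4)(4.9+4.4)) = 50.229 kPa
Final effective stress: σ'_f = 125 + 50.229 = 175.23 kPa.
σ'_f = 175.23 ≤ σ'_p = 283 kPa, so the clay remains overconsolidated and only the recompression index applies:
S_c = C_r·H/(1+e₀)·log₁₀(σ'_f/σ'_0) = 0.03×3.4/1.92×log₁₀(175.23/125)
    = 0.053124 × 0.1467 = 0.007793 m

S_c ≈ 7.79 mm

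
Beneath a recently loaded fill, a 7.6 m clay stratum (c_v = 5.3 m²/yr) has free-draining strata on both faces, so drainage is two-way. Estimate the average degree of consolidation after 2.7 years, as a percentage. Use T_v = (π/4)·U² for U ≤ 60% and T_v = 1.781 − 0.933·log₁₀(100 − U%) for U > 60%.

Drainage path length: H_d = H/2 = 3.8 m (double drainage).
T_v = c_v·t/H_d² = 5.3×2.7/3.8² = 0.991.
T_v = 0.991 corresponds to the U > 60% branch:
U = 1 − 10^((1.781 − T_v)/0.933)/100 = 0.9297

U ≈ 93 %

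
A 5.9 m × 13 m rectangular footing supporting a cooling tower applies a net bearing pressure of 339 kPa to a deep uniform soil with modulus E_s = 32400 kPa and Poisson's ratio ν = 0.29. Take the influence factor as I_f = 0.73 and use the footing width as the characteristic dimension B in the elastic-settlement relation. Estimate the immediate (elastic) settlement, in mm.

S_e ≈ 41.3 mm

Immediate (elastic) settlement: S_e = q·B·(1−ν²)/E_s · I_f.
S_e = 339 × 5.9 × (1 − 0.29²) / 32400 × 0.73
    = 339 × 5.9 × 0.9159 / 32400 × 0.73
    = 0.04127 m = 41.27 mm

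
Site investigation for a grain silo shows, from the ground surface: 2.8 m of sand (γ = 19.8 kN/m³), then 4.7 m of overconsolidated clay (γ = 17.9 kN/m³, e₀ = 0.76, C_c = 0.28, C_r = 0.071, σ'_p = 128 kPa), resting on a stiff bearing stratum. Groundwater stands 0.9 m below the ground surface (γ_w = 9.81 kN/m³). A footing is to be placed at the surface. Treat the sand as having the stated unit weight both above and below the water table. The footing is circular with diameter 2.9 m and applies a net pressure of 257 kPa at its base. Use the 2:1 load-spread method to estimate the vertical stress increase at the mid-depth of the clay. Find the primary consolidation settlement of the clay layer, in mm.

Mid-depth of clay below the ground surface: z = 2.8 + 4.7/2 = 5.15 m.
Total vertical stress at mid-clay: σ_v = 19.8×2.8 + 17.9×2.35 = 97.505 kPa.
Pore pressure: u = 9.81×(5.15 − 0.9) = 41.693 kPa.
Initial effective stress: σ'_0 = σ_v − u = 97.505 − 41.693 = 55.812 kPa.
Stress increase at mid-clay by the 2:1 spreading method:
Δσ ≈ qD²/(D+z)² = 257×2.9²/(2.9+5.15)² = 33.353 kPa
Final effective stress: σ'_f = 55.812 + 33.353 = 89.165 kPa.
σ'_f = 89.165 ≤ σ'_p = 128 kPa, so the clay remains overconsolidated and only the recompression index applies:
S_c = C_r·H/(1+e₀)·log₁₀(σ'_f/σ'_0) = 0.071×4.7/1.76×log₁₀(89.165/55.812)
    = 0.18961 × 0.20347 = 0.03858 m

S_c ≈ 38.6 mm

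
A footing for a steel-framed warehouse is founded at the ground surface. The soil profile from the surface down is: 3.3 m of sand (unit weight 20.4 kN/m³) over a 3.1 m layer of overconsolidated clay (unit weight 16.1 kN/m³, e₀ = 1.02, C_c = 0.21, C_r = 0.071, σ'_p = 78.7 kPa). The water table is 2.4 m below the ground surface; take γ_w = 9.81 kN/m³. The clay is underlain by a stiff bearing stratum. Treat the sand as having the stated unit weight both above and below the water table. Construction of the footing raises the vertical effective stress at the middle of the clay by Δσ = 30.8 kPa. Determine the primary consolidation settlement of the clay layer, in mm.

Mid-depth of clay below the ground surface: z = 3.3 + 3.1/2 = 4.85 m.
Total vertical stress at mid-clay: σ_v = 20.4×3.3 + 16.1×1.55 = 92.275 kPa.
Pore pressure: u = 9.81×(4.85 − 2.4) = 24.035 kPa.
Initial effective stress: σ'_0 = σ_v − u = 92.275 − 24.035 = 68.24 kPa.
Final effective stress: σ'_f = 68.24 + 30.8 = 99.04 kPa.
σ'_f = 99.04 > σ'_p = 78.7 kPa, so the stress path crosses the preconsolidation pressure — recompression up to σ'_p, then virgin compression beyond:
S_c = H/(1+e₀)·[C_r·log₁₀(σ'_p/σ'_0) + C_c·log₁₀(σ'_f/σ'_p)]
    = 3.1/2.02 × [0.071×log₁₀(78.7/68.24) + 0.21×log₁₀(99.04/78.7)]
    = 1.5347 × [0.0043974 + 0.020966] = 0.03893 m

S_c ≈ 38.9 mm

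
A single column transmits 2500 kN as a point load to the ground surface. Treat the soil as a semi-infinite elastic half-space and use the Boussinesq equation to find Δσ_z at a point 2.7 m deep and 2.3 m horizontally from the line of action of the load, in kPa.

Boussinesq vertical stress below a point load on an elastic half-space:
Δσ_z = 3P/(2πz²) · [1 + (r/z)²]^(−5/2)
r/z = 2.3/2.7 = 0.85185; [1+(r/z)²]^(−5/2) = 0.25563.
Δσ_z = 3×2500/(2π×2.7²) × 0.25563 = 163.74 × 0.25563 = 41.86 kPa

Δσ_z ≈ 41.9 kPa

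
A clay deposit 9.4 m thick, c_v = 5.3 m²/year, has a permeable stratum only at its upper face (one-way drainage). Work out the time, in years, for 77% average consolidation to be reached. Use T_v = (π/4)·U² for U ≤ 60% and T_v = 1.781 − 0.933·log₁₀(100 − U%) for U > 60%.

t ≈ 8.51 years

Drainage path length: H_d = H = 9.4 m (single drainage).
U > 60%: T_v = 1.781 − 0.933·log₁₀(100 − 77) = 0.51051.
t = T_v·H_d²/c_v = 0.51051×9.4²/5.3 = 8.511 years.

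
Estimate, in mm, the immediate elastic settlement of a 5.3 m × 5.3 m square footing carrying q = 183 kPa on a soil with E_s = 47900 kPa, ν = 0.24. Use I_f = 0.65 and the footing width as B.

S_e ≈ 12.4 mm

Immediate (elastic) settlement: S_e = q·B·(1−ν²)/E_s · I_f.
S_e = 183 × 5.3 × (1 − 0.24²) / 47900 × 0.65
    = 183 × 5.3 × 0.9424 / 47900 × 0.65
    = 0.0124 m = 12.4 mm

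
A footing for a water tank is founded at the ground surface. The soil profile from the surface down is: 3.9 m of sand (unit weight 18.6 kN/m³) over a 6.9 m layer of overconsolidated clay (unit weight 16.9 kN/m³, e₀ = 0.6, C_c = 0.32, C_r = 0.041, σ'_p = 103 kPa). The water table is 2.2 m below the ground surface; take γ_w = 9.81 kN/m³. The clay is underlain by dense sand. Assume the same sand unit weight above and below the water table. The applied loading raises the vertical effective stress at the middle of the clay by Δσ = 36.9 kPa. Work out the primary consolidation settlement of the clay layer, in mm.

Mid-depth of clay below the ground surface: z = 3.9 + 6.9/2 = 7.35 m.
Total vertical stress at mid-clay: σ_v = 18.6×3.9 + 16.9×3.45 = 130.84 kPa.
Pore pressure: u = 9.81×(7.35 − 2.2) = 50.522 kPa.
Initial effective stress: σ'_0 = σ_v − u = 130.84 − 50.522 = 80.318 kPa.
Final effective stress: σ'_f = 80.318 + 36.9 = 117.22 kPa.
σ'_f = 117.22 > σ'_p = 103 kPa, so the stress path crosses the preconsolidation pressure — recompression up to σ'_p, then virgin compression beyond:
S_c = H/(1+e₀)·[C_r·log₁₀(σ'_p/σ'_0) + C_c·log₁₀(σ'_f/σ'_p)]
    = 6.9/1.6 × [0.041×log₁₀(103/80.318) + 0.32×log₁₀(117.22/103)]
    = 4.3125 × [0.004429 + 0.017973] = 0.09661 m

S_c ≈ 96.6 mm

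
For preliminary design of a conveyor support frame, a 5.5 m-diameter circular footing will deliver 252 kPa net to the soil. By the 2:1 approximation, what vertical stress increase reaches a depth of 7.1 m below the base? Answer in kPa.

Δσ_z ≈ 48 kPa

By the 2:1 method the load spreads at 1 horizontal : 2 vertical, so at depth z the loaded area has grown by z in each plan dimension:
Δσ ≈ qD²/(D+z)² = 252×5.5²/(5.5+7.1)² = 48.016 kPa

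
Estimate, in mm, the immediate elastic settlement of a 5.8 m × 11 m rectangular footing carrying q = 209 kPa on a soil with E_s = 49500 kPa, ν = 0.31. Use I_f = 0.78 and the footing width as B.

S_e ≈ 17.3 mm

Immediate (elastic) settlement: S_e = q·B·(1−ν²)/E_s · I_f.
S_e = 209 × 5.8 × (1 − 0.31²) / 49500 × 0.78
    = 209 × 5.8 × 0.9039 / 49500 × 0.78
    = 0.01727 m = 17.27 mm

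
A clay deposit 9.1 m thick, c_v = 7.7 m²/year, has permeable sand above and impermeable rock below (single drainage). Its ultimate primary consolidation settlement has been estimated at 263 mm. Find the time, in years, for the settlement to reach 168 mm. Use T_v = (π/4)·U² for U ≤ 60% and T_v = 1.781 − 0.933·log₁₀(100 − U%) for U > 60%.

Drainage path length: H_d = H = 9.1 m (single drainage).
U = S(t)/S_ult = 168/263 = 0.6388.
U > 60%: T_v = 1.781 − 0.933·log₁₀(100 − 63.878) = 0.3276.
t = T_v·H_d²/c_v = 0.3276×9.1²/7.7 = 3.523 years.

t ≈ 3.52 years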